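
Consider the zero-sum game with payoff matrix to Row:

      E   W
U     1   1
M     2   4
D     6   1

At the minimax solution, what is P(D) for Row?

Row minima: U → 1, M → 2, D → 1; maximin = 2.
Column maxima: E → 6, W → 4; minimax = 4.
2 ≠ 4, so there is no saddle point; optimal play is mixed.
U is strictly dominated by M, so Row never plays it.
On the remaining 2×2 (M, D vs E, W):
Let Row play M with probability p. Expected payoff against E: 2p + 6(1−p) = −4p + 6; against W: 4p + 1(1−p) = 3p + 1.
Setting these equal: −4p + 6 = 3p + 1 ⇒ −7p = -5 ⇒ p = 5/7, and the value is (-4)·(5/7) + 6 = 22/7.
For Column: with q = P(E), equating M's and D's payoffs gives −2q + 4 = 5q + 1 ⇒ q = 3/7.

2/7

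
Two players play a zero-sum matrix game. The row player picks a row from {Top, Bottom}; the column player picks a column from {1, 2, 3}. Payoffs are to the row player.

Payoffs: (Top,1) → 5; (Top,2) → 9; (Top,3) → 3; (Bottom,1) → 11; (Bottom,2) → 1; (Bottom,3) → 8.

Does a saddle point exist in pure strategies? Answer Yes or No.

Row minima: Top → 3, Bottom → 1; maximin = 3.
Column maxima: 1 → 11, 2 → 9, 3 → 8; minimax = 8.
3 ≠ 8, so no pure-strategy equilibrium exists.

No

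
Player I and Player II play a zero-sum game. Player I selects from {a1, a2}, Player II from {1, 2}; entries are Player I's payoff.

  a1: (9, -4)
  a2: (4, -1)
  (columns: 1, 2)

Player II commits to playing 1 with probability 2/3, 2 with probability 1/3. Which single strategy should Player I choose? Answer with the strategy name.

a1

Expected payoff of a1: (2/3)·9 + (1/3)·(-4) = 14/3.
Expected payoff of a2: (2/3)·4 + (1/3)·(-1) = 7/3.
The largest is 14/3, so Player I's best response is a1.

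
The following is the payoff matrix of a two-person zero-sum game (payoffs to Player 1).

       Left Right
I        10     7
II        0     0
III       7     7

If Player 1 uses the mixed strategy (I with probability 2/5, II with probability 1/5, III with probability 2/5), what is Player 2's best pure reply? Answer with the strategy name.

If Player 2 plays Left, Player 1's expected payoff is (2/5)·10 + (1/5)·0 + (2/5)·7 = 34/5.
If Player 2 plays Right, Player 1's expected payoff is (2/5)·7 + (1/5)·0 + (2/5)·7 = 28/5.
Player 2 minimizes Player 1's payoff; the smallest is 28/5, so the best response is Right.

Right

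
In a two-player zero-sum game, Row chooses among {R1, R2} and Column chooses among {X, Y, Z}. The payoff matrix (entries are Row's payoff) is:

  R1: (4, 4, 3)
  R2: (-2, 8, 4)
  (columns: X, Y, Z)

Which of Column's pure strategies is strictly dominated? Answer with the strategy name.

Y

Z holds Row's payoff strictly below Y in every row: 3 < 4, 4 < 8.
So Y is strictly dominated for Column.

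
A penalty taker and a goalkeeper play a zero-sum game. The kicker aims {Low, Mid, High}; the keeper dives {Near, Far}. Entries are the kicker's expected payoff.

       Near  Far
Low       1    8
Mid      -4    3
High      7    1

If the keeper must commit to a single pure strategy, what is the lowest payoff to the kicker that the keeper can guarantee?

Column maxima: Near → 7, Far → 8.
The smallest of these is 7.

7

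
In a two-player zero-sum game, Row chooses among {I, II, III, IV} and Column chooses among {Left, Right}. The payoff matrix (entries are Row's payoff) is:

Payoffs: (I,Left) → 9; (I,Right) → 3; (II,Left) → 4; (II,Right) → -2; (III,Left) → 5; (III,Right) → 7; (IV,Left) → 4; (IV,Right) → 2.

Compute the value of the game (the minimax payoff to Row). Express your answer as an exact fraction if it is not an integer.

6

Row minima: I → 3, II → -2, III → 5, IV → 2; maximin = 5.
Column maxima: Left → 9, Right → 7; minimax = 7.
5 ≠ 7, so there is no saddle point; optimal play is mixed.
II is strictly dominated by I, so Row never plays it.
IV is strictly dominated by I, so Row never plays it.
On the remaining 2×2 (I, III vs Left, Right):
Let Row play I with probability p. Expected payoff against Left: 9p + 5(1−p) = 4p + 5; against Right: 3p + 7(1−p) = −4p + 7.
Setting these equal: 4p + 5 = −4p + 7 ⇒ 8p = 2 ⇒ p = 1/4, and the value is (4)·(1/4) + 5 = 6.
For Column: with q = P(Left), equating I's and III's payoffs gives 6q + 3 = −2q + 7 ⇒ q = 1/2.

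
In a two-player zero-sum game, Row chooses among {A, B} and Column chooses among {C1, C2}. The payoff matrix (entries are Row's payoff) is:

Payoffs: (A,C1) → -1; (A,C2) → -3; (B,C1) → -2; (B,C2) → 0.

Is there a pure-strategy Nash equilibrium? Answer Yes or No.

No

Row minima: A → -3, B → -2; maximin = -2.
Column maxima: C1 → -1, C2 → 0; minimax = -1.
-2 ≠ -1, so no pure-strategy equilibrium exists.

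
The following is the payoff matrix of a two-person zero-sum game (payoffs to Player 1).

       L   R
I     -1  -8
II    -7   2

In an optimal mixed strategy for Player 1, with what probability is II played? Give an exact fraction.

7/16

Row minima: I → -8, II → -7; maximin = -7.
Column maxima: L → -1, R → 2; minimax = -1.
-7 ≠ -1, so there is no saddle point; optimal play is mixed.
Let Player 1 play I with probability p. Expected payoff against L: (-1)p + (-7)(1−p) = 6p − 7; against R: (-8)p + 2(1−p) = −10p + 2.
Setting these equal: 6p − 7 = −10p + 2 ⇒ 16p = 9 ⇒ p = 9/16, and the value is (6)·(9/16) − 7 = -29/8.
For Player 2: with q = P(L), equating I's and II's payoffs gives 7q − 8 = −9q + 2 ⇒ q = 5/8.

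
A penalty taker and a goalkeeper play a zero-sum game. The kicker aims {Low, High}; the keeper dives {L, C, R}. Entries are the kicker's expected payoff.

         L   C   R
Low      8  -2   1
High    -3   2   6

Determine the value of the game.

2/3

Row minima: Low → -2, High → -3; maximin = -2.
Column maxima: L → 8, C → 2, R → 6; minimax = 2.
-2 ≠ 2, so there is no saddle point; optimal play is mixed.
R is strictly dominated by C (it gives the kicker strictly more in every row), so the keeper never plays it.
On the remaining 2×2 (Low, High vs L, C):
Let the kicker play Low with probability p. Expected payoff against L: 8p + (-3)(1−p) = 11p − 3; against C: (-2)p + 2(1−p) = −4p + 2.
Setting these equal: 11p − 3 = −4p + 2 ⇒ 15p = 5 ⇒ p = 1/3, and the value is (11)·(1/3) − 3 = 2/3.
For the keeper: with q = P(L), equating Low's and High's payoffs gives 10q − 2 = −5q + 2 ⇒ q = 4/15.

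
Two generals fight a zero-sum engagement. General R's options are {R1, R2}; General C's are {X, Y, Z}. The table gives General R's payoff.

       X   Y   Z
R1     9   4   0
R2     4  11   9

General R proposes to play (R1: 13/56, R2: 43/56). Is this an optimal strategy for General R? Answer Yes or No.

Against X this mix gives (13/56)·9 + (43/56)·4 = 289/56.
Against Y this mix gives (13/56)·4 + (43/56)·11 = 75/8.
Against Z this mix gives (13/56)·0 + (43/56)·9 = 387/56.
General C will play X, holding General R to 289/56. Shifting weight toward the row that does better against X would raise this floor (the equalizing mix achieves 81/14 against both X and Z), so the proposed strategy is not optimal.

No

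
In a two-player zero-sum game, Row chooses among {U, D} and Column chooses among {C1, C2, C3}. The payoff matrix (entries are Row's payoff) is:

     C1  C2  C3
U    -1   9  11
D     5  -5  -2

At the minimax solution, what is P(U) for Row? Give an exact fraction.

1/2

Row minima: U → -1, D → -5; maximin = -1.
Column maxima: C1 → 5, C2 → 9, C3 → 11; minimax = 5.
-1 ≠ 5, so there is no saddle point; optimal play is mixed.
C3 is strictly dominated by C2 (it gives Row strictly more in every row), so Column never plays it.
On the remaining 2×2 (U, D vs C1, C2):
Let Row play U with probability p. Expected payoff against C1: (-1)p + 5(1−p) = −6p + 5; against C2: 9p + (-5)(1−p) = 14p − 5.
Setting these equal: −6p + 5 = 14p − 5 ⇒ −20p = -10 ⇒ p = 1/2, and the value is (-6)·(1/2) + 5 = 2.
For Column: with q = P(C1), equating U's and D's payoffs gives −10q + 9 = 10q − 5 ⇒ q = 7/10.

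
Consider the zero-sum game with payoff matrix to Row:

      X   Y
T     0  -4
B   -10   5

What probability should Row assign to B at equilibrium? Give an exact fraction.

4/19

Row minima: T → -4, B → -10; maximin = -4.
Column maxima: X → 0, Y → 5; minimax = 0.
-4 ≠ 0, so there is no saddle point; optimal play is mixed.
Let Row play T with probability p. Expected payoff against X: 0p + (-10)(1−p) = 10p − 10; against Y: (-4)p + 5(1−p) = −9p + 5.
Setting these equal: 10p − 10 = −9p + 5 ⇒ 19p = 15 ⇒ p = 15/19, and the value is (10)·(15/19) − 10 = -40/19.
For Column: with q = P(X), equating T's and B's payoffs gives 4q − 4 = −15q + 5 ⇒ q = 9/19.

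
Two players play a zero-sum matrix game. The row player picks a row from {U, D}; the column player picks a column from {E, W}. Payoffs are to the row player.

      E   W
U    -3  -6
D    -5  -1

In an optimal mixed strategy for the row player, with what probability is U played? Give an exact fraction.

Row minima: U → -6, D → -5; maximin = -5.
Column maxima: E → -3, W → -1; minimax = -3.
-5 ≠ -3, so there is no saddle point; optimal play is mixed.
Let the row player play U with probability p. Expected payoff against E: (-3)p + (-5)(1−p) = 2p − 5; against W: (-6)p + (-1)(1−p) = −5p − 1.
Setting these equal: 2p − 5 = −5p − 1 ⇒ 7p = 4 ⇒ p = 4/7, and the value is (2)·(4/7) − 5 = -27/7.
For the column player: with q = P(E), equating U's and D's payoffs gives 3q − 6 = −4q − 1 ⇒ q = 5/7.

4/7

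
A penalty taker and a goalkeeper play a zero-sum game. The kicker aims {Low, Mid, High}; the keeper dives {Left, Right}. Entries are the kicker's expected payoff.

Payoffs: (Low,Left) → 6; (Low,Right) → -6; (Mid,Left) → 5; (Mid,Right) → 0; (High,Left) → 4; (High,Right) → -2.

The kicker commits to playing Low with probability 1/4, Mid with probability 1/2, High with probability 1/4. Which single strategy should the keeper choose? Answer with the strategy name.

Right

If the keeper plays Left, the kicker's expected payoff is (1/4)·6 + (1/2)·5 + (1/4)·4 = 5.
If the keeper plays Right, the kicker's expected payoff is (1/4)·(-6) + (1/2)·0 + (1/4)·(-2) = -2.
The keeper minimizes the kicker's payoff; the smallest is -2, so the best response is Right.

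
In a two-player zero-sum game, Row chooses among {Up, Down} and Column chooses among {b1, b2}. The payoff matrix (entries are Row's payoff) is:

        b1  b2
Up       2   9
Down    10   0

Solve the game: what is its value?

90/17

Row minima: Up → 2, Down → 0; maximin = 2.
Column maxima: b1 → 10, b2 → 9; minimax = 9.
2 ≠ 9, so there is no saddle point; optimal play is mixed.
Let Row play Up with probability p. Expected payoff against b1: 2p + 10(1−p) = −8p + 10; against b2: 9p + 0(1−p) = 9p.
Setting these equal: −8p + 10 = 9p ⇒ −17p = -10 ⇒ p = 10/17, and the value is (-8)·(10/17) + 10 = 90/17.
For Column: with q = P(b1), equating Up's and Down's payoffs gives −7q + 9 = 10q ⇒ q = 9/17.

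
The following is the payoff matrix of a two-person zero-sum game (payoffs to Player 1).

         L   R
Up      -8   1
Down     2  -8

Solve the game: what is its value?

Row minima: Up → -8, Down → -8; maximin = -8.
Column maxima: L → 2, R → 1; minimax = 1.
-8 ≠ 1, so there is no saddle point; optimal play is mixed.
Let Player 1 play Up with probability p. Expected payoff against L: (-8)p + 2(1−p) = −10p + 2; against R: 1p + (-8)(1−p) = 9p − 8.
Setting these equal: −10p + 2 = 9p − 8 ⇒ −19p = -10 ⇒ p = 10/19, and the value is (-10)·(10/19) + 2 = -62/19.
For Player 2: with q = P(L), equating Up's and Down's payoffs gives −9q + 1 = 10q − 8 ⇒ q = 9/19.

-62/19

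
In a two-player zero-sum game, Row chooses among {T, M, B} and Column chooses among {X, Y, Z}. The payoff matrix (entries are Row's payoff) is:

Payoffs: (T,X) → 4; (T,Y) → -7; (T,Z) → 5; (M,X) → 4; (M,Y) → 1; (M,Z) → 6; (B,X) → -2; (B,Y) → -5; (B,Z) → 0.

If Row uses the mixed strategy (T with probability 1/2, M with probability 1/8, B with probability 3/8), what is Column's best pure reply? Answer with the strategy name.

If Column plays X, Row's expected payoff is (1/2)·4 + (1/8)·4 + (3/8)·(-2) = 7/4.
If Column plays Y, Row's expected payoff is (1/2)·(-7) + (1/8)·1 + (3/8)·(-5) = -21/4.
If Column plays Z, Row's expected payoff is (1/2)·5 + (1/8)·6 + (3/8)·0 = 13/4.
Column minimizes Row's payoff; the smallest is -21/4, so the best response is Y.

Y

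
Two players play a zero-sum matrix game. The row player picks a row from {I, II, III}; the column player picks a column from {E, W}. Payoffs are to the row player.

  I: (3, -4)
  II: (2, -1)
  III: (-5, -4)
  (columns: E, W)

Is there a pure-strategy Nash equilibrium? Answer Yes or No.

Row minima: I → -4, II → -1, III → -5; maximin = -1.
Column maxima: E → 3, W → -1; minimax = -1.
maximin = minimax = -1, so a saddle point exists.

Yes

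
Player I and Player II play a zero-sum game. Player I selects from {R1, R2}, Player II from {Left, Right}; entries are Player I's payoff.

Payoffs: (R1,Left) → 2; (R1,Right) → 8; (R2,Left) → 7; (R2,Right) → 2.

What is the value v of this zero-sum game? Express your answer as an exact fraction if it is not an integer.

52/11

Row minima: R1 → 2, R2 → 2; maximin = 2.
Column maxima: Left → 7, Right → 8; minimax = 7.
2 ≠ 7, so there is no saddle point; optimal play is mixed.
Let Player I play R1 with probability p. Expected payoff against Left: 2p + 7(1−p) = −5p + 7; against Right: 8p + 2(1−p) = 6p + 2.
Setting these equal: −5p + 7 = 6p + 2 ⇒ −11p = -5 ⇒ p = 5/11, and the value is (-5)·(5/11) + 7 = 52/11.
For Player II: with q = P(Left), equating R1's and R2's payoffs gives −6q + 8 = 5q + 2 ⇒ q = 6/11.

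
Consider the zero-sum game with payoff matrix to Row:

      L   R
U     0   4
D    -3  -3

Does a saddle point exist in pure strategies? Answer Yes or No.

Row minima: U → 0, D → -3; maximin = 0.
Column maxima: L → 0, R → 4; minimax = 0.
maximin = minimax = 0, so a saddle point exists.

Yes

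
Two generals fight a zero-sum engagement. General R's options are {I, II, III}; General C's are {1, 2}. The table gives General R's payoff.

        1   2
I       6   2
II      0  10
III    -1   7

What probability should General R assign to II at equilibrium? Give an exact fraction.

2/7

Row minima: I → 2, II → 0, III → -1; maximin = 2.
Column maxima: 1 → 6, 2 → 10; minimax = 6.
2 ≠ 6, so there is no saddle point; optimal play is mixed.
III is strictly dominated by II, so General R never plays it.
On the remaining 2×2 (I, II vs 1, 2):
Let General R play I with probability p. Expected payoff against 1: 6p + 0(1−p) = 6p; against 2: 2p + 10(1−p) = −8p + 10.
Setting these equal: 6p = −8p + 10 ⇒ 14p = 10 ⇒ p = 5/7, and the value is (6)·(5/7) = 30/7.
For General C: with q = P(1), equating I's and II's payoffs gives 4q + 2 = −10q + 10 ⇒ q = 4/7.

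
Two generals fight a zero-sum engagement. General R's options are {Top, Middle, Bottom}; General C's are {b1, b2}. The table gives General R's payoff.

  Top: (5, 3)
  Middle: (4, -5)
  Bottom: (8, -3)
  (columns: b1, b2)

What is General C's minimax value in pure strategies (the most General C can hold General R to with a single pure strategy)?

3

Column maxima: b1 → 8, b2 → 3.
The smallest of these is 3.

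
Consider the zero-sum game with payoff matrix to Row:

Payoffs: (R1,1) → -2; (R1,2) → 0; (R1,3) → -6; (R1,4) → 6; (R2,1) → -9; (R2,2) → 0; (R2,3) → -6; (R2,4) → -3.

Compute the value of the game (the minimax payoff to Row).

-6

Row minima: R1 → -6, R2 → -9; maximin = -6.
Column maxima: 1 → -2, 2 → 0, 3 → -6, 4 → 6; minimax = -6.
Since maximin = minimax = -6, there is a saddle point and the value is -6.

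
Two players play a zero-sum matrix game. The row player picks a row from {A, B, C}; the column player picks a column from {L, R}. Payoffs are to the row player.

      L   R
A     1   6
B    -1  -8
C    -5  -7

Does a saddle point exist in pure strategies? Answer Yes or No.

Row minima: A → 1, B → -8, C → -7; maximin = 1.
Column maxima: L → 1, R → 6; minimax = 1.
maximin = minimax = 1, so a saddle point exists.

Yes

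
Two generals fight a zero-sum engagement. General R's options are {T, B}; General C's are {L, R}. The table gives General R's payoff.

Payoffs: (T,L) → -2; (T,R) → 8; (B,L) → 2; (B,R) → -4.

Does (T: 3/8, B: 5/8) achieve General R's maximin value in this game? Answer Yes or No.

Against L this mix gives (3/8)·(-2) + (5/8)·2 = 1/2.
Against R this mix gives (3/8)·8 + (5/8)·(-4) = 1/2.
All of General C's active replies (L, R) yield 1/2, and no column does worse for General R. The mix makes General C indifferent and guarantees 1/2, so it is optimal.

Yes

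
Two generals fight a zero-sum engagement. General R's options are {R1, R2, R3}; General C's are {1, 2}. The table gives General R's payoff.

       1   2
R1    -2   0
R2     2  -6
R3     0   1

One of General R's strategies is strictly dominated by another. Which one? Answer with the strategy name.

R1

R3 gives a strictly higher payoff than R1 against every column: 0 > -2, 1 > 0.
So R1 is strictly dominated and General R never plays it.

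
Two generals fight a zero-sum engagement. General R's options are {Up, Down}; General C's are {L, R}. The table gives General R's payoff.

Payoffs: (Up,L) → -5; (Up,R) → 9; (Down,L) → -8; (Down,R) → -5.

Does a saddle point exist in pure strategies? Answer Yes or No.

Row minima: Up → -5, Down → -8; maximin = -5.
Column maxima: L → -5, R → 9; minimax = -5.
maximin = minimax = -5, so a saddle point exists.

Yes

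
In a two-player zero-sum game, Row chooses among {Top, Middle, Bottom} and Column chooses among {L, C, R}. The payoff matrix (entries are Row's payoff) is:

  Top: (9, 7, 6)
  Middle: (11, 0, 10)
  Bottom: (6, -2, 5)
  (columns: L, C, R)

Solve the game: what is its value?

70/11

Row minima: Top → 6, Middle → 0, Bottom → -2; maximin = 6.
Column maxima: L → 11, C → 7, R → 10; minimax = 7.
6 ≠ 7, so there is no saddle point; optimal play is mixed.
Bottom is strictly dominated by Top, so Row never plays it.
L is strictly dominated by C (it gives Row strictly more in every row), so Column never plays it.
On the remaining 2×2 (Top, Middle vs C, R):
Let Row play Top with probability p. Expected payoff against C: 7p + 0(1−p) = 7p; against R: 6p + 10(1−p) = −4p + 10.
Setting these equal: 7p = −4p + 10 ⇒ 11p = 10 ⇒ p = 10/11, and the value is (7)·(10/11) = 70/11.
For Column: with q = P(C), equating Top's and Middle's payoffs gives q + 6 = −10q + 10 ⇒ q = 4/11.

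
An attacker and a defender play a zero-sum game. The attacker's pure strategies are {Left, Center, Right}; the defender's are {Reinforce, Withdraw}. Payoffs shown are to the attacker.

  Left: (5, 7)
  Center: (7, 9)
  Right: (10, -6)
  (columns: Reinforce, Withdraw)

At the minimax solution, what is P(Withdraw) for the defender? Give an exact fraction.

Row minima: Left → 5, Center → 7, Right → -6; maximin = 7.
Column maxima: Reinforce → 10, Withdraw → 9; minimax = 9.
7 ≠ 9, so there is no saddle point; optimal play is mixed.
Left is strictly dominated by Center, so the attacker never plays it.
On the remaining 2×2 (Center, Right vs Reinforce, Withdraw):
Let the attacker play Center with probability p. Expected payoff against Reinforce: 7p + 10(1−p) = −3p + 10; against Withdraw: 9p + (-6)(1−p) = 15p − 6.
Setting these equal: −3p + 10 = 15p − 6 ⇒ −18p = -16 ⇒ p = 8/9, and the value is (-3)·(8/9) + 10 = 22/3.
For the defender: with q = P(Reinforce), equating Center's and Right's payoffs gives −2q + 9 = 16q − 6 ⇒ q = 5/6.

1/6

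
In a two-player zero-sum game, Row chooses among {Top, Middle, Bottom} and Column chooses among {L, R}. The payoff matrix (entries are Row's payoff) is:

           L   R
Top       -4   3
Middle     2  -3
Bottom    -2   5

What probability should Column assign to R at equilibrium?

1/3

Row minima: Top → -4, Middle → -3, Bottom → -2; maximin = -2.
Column maxima: L → 2, R → 5; minimax = 2.
-2 ≠ 2, so there is no saddle point; optimal play is mixed.
Top is strictly dominated by Bottom, so Row never plays it.
On the remaining 2×2 (Middle, Bottom vs L, R):
Let Row play Middle with probability p. Expected payoff against L: 2p + (-2)(1−p) = 4p − 2; against R: (-3)p + 5(1−p) = −8p + 5.
Setting these equal: 4p − 2 = −8p + 5 ⇒ 12p = 7 ⇒ p = 7/12, and the value is (4)·(7/12) − 2 = 1/3.
For Column: with q = P(L), equating Middle's and Bottom's payoffs gives 5q − 3 = −7q + 5 ⇒ q = 2/3.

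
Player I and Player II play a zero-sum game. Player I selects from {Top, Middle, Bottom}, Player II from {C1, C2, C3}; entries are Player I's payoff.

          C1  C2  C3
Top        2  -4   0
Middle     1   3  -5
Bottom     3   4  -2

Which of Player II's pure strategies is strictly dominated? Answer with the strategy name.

C3 holds Player I's payoff strictly below C1 in every row: 0 < 2, -5 < 1, -2 < 3.
So C1 is strictly dominated for Player II.

C1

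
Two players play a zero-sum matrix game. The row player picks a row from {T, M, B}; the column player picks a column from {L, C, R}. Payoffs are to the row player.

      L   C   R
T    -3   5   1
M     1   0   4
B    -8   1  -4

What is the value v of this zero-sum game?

5/9

Row minima: T → -3, M → 0, B → -8; maximin = 0.
Column maxima: L → 1, C → 5, R → 4; minimax = 1.
0 ≠ 1, so there is no saddle point; optimal play is mixed.
B is strictly dominated by T, so the row player never plays it.
R is strictly dominated by L (it gives the row player strictly more in every row), so the column player never plays it.
On the remaining 2×2 (T, M vs L, C):
Let the row player play T with probability p. Expected payoff against L: (-3)p + 1(1−p) = −4p + 1; against C: 5p + 0(1−p) = 5p.
Setting these equal: −4p + 1 = 5p ⇒ −9p = -1 ⇒ p = 1/9, and the value is (-4)·(1/9) + 1 = 5/9.
For the column player: with q = P(L), equating T's and M's payoffs gives −8q + 5 = q ⇒ q = 5/9.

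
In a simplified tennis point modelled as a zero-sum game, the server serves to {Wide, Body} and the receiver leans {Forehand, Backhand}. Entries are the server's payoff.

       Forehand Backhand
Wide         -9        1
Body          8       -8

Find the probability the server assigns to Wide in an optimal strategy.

Row minima: Wide → -9, Body → -8; maximin = -8.
Column maxima: Forehand → 8, Backhand → 1; minimax = 1.
-8 ≠ 1, so there is no saddle point; optimal play is mixed.
Let the server play Wide with probability p. Expected payoff against Forehand: (-9)p + 8(1−p) = −17p + 8; against Backhand: 1p + (-8)(1−p) = 9p − 8.
Setting these equal: −17p + 8 = 9p − 8 ⇒ −26p = -16 ⇒ p = 8/13, and the value is (-17)·(8/13) + 8 = -32/13.
For the receiver: with q = P(Forehand), equating Wide's and Body's payoffs gives −10q + 1 = 16q − 8 ⇒ q = 9/26.

8/13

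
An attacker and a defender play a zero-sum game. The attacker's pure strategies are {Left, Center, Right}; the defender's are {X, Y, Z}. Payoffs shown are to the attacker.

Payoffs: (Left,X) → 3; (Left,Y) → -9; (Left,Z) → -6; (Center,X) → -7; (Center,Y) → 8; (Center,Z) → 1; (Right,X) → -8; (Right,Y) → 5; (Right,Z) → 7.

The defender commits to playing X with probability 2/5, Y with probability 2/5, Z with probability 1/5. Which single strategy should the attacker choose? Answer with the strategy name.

Center

Expected payoff of Left: (2/5)·3 + (2/5)·(-9) + (1/5)·(-6) = -18/5.
Expected payoff of Center: (2/5)·(-7) + (2/5)·8 + (1/5)·1 = 3/5.
Expected payoff of Right: (2/5)·(-8) + (2/5)·5 + (1/5)·7 = 1/5.
The largest is 3/5, so the attacker's best response is Center.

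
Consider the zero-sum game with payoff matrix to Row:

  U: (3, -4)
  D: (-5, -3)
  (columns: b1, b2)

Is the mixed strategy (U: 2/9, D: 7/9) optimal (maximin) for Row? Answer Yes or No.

Yes

Against b1 this mix gives (2/9)·3 + (7/9)·(-5) = -29/9.
Against b2 this mix gives (2/9)·(-4) + (7/9)·(-3) = -29/9.
All of Column's active replies (b1, b2) yield -29/9, and no column does worse for Row. The mix makes Column indifferent and guarantees -29/9, so it is optimal.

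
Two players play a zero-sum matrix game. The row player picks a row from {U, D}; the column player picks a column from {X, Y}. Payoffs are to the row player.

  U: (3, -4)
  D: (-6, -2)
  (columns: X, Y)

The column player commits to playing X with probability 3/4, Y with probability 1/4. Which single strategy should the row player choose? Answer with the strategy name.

U

Expected payoff of U: (3/4)·3 + (1/4)·(-4) = 5/4.
Expected payoff of D: (3/4)·(-6) + (1/4)·(-2) = -5.
The largest is 5/4, so the row player's best response is U.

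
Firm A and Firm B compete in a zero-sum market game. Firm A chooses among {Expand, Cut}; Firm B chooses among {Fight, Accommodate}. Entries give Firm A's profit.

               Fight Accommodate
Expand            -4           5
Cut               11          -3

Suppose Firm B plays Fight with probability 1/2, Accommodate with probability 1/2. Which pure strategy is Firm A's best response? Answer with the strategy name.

Expected payoff of Expand: (1/2)·(-4) + (1/2)·5 = 1/2.
Expected payoff of Cut: (1/2)·11 + (1/2)·(-3) = 4.
The largest is 4, so Firm A's best response is Cut.

Cut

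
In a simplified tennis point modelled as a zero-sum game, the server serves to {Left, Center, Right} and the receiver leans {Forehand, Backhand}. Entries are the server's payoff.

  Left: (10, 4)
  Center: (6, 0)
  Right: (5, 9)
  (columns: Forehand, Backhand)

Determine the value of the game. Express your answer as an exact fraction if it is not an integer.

7

Row minima: Left → 4, Center → 0, Right → 5; maximin = 5.
Column maxima: Forehand → 10, Backhand → 9; minimax = 9.
5 ≠ 9, so there is no saddle point; optimal play is mixed.
Center is strictly dominated by Left, so the server never plays it.
On the remaining 2×2 (Left, Right vs Forehand, Backhand):
Let the server play Left with probability p. Expected payoff against Forehand: 10p + 5(1−p) = 5p + 5; against Backhand: 4p + 9(1−p) = −5p + 9.
Setting these equal: 5p + 5 = −5p + 9 ⇒ 10p = 4 ⇒ p = 2/5, and the value is (5)·(2/5) + 5 = 7.
For the receiver: with q = P(Forehand), equating Left's and Right's payoffs gives 6q + 4 = −4q + 9 ⇒ q = 1/2.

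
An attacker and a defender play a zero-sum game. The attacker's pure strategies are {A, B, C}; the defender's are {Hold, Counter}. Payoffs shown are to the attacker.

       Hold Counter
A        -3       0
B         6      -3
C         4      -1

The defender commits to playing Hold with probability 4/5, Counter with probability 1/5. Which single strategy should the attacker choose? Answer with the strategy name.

Expected payoff of A: (4/5)·(-3) + (1/5)·0 = -12/5.
Expected payoff of B: (4/5)·6 + (1/5)·(-3) = 21/5.
Expected payoff of C: (4/5)·4 + (1/5)·(-1) = 3.
The largest is 21/5, so the attacker's best response is B.

B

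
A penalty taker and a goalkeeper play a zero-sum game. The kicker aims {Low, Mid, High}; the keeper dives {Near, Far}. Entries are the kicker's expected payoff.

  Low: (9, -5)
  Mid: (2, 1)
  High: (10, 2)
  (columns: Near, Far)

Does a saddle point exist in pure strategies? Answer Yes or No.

Yes

Row minima: Low → -5, Mid → 1, High → 2; maximin = 2.
Column maxima: Near → 10, Far → 2; minimax = 2.
maximin = minimax = 2, so a saddle point exists.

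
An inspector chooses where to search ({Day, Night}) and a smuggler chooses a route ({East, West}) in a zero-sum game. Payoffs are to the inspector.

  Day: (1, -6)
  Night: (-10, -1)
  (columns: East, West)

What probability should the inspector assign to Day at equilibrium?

9/16

Row minima: Day → -6, Night → -10; maximin = -6.
Column maxima: East → 1, West → -1; minimax = -1.
-6 ≠ -1, so there is no saddle point; optimal play is mixed.
Let the inspector play Day with probability p. Expected payoff against East: 1p + (-10)(1−p) = 11p − 10; against West: (-6)p + (-1)(1−p) = −5p − 1.
Setting these equal: 11p − 10 = −5p − 1 ⇒ 16p = 9 ⇒ p = 9/16, and the value is (11)·(9/16) − 10 = -61/16.
For the smuggler: with q = P(East), equating Day's and Night's payoffs gives 7q − 6 = −9q − 1 ⇒ q = 5/16.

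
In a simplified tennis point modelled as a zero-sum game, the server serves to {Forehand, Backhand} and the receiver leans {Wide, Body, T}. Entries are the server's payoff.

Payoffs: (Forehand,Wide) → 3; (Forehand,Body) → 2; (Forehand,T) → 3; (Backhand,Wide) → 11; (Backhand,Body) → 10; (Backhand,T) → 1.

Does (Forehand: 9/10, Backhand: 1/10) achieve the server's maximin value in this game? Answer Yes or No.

Against Wide this mix gives (9/10)·3 + (1/10)·11 = 19/5.
Against Body this mix gives (9/10)·2 + (1/10)·10 = 14/5.
Against T this mix gives (9/10)·3 + (1/10)·1 = 14/5.
All of the receiver's active replies (Body, T) yield 14/5, and no column does worse for the server. The mix makes the receiver indifferent and guarantees 14/5, so it is optimal.

Yes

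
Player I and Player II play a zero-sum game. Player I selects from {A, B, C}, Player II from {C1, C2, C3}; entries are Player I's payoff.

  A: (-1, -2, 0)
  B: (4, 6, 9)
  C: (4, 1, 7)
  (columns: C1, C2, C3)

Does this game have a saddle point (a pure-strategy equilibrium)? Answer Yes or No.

Yes

Row minima: A → -2, B → 4, C → 1; maximin = 4.
Column maxima: C1 → 4, C2 → 6, C3 → 9; minimax = 4.
maximin = minimax = 4, so a saddle point exists.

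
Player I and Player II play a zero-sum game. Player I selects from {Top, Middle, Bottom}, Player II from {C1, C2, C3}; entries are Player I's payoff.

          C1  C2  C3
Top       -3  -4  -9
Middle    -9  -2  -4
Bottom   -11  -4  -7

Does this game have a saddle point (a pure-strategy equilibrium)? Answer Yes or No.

No

Row minima: Top → -9, Middle → -9, Bottom → -11; maximin = -9.
Column maxima: C1 → -3, C2 → -2, C3 → -4; minimax = -4.
-9 ≠ -4, so no pure-strategy equilibrium exists.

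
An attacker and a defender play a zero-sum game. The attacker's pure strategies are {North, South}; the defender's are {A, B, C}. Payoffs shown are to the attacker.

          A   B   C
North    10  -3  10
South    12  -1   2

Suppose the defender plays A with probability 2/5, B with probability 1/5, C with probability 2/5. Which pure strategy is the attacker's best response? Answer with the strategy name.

Expected payoff of North: (2/5)·10 + (1/5)·(-3) + (2/5)·10 = 37/5.
Expected payoff of South: (2/5)·12 + (1/5)·(-1) + (2/5)·2 = 27/5.
The largest is 37/5, so the attacker's best response is North.

North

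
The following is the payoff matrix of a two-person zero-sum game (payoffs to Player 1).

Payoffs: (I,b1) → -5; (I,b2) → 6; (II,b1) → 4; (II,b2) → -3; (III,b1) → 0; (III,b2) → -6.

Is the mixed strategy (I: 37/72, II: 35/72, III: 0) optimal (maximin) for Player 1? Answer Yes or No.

Against b1 this mix gives (37/72)·(-5) + (35/72)·4 = -5/8.
Against b2 this mix gives (37/72)·6 + (35/72)·(-3) = 13/8.
Player 2 will play b1, holding Player 1 to -5/8. Shifting weight toward the row that does better against b1 would raise this floor (the equalizing mix achieves 1/2 against both b1 and b2), so the proposed strategy is not optimal.

No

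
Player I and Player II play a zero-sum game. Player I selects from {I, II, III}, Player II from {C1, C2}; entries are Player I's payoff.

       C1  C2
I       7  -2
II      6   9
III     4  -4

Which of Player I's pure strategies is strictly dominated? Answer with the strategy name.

I gives a strictly higher payoff than III against every column: 7 > 4, -2 > -4.
So III is strictly dominated and Player I never plays it.

III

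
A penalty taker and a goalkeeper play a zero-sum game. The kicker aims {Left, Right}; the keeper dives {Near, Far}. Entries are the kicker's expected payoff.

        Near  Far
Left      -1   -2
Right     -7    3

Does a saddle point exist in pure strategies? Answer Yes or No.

Row minima: Left → -2, Right → -7; maximin = -2.
Column maxima: Near → -1, Far → 3; minimax = -1.
-2 ≠ -1, so no pure-strategy equilibrium exists.

No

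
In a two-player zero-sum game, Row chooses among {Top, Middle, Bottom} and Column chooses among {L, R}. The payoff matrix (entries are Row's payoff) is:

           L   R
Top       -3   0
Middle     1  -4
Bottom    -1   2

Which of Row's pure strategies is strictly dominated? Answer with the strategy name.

Bottom gives a strictly higher payoff than Top against every column: -1 > -3, 2 > 0.
So Top is strictly dominated and Row never plays it.

Top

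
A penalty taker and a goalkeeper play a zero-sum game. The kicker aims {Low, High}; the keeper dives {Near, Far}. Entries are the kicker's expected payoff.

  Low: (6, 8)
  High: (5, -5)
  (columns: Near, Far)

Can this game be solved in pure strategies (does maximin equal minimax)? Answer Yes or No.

Row minima: Low → 6, High → -5; maximin = 6.
Column maxima: Near → 6, Far → 8; minimax = 6.
maximin = minimax = 6, so a saddle point exists.

Yes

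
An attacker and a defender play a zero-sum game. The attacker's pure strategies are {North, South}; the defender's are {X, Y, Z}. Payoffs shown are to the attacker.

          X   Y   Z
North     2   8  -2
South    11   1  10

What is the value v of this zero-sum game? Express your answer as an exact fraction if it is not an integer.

82/19

Row minima: North → -2, South → 1; maximin = 1.
Column maxima: X → 11, Y → 8, Z → 10; minimax = 8.
1 ≠ 8, so there is no saddle point; optimal play is mixed.
X is strictly dominated by Z (it gives the attacker strictly more in every row), so the defender never plays it.
On the remaining 2×2 (North, South vs Y, Z):
Let the attacker play North with probability p. Expected payoff against Y: 8p + 1(1−p) = 7p + 1; against Z: (-2)p + 10(1−p) = −12p + 10.
Setting these equal: 7p + 1 = −12p + 10 ⇒ 19p = 9 ⇒ p = 9/19, and the value is (7)·(9/19) + 1 = 82/19.
For the defender: with q = P(Y), equating North's and South's payoffs gives 10q − 2 = −9q + 10 ⇒ q = 12/19.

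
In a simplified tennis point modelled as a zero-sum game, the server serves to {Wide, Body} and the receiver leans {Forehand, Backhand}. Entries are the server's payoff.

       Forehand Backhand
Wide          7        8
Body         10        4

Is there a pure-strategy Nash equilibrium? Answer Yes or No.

Row minima: Wide → 7, Body → 4; maximin = 7.
Column maxima: Forehand → 10, Backhand → 8; minimax = 8.
7 ≠ 8, so no pure-strategy equilibrium exists.

No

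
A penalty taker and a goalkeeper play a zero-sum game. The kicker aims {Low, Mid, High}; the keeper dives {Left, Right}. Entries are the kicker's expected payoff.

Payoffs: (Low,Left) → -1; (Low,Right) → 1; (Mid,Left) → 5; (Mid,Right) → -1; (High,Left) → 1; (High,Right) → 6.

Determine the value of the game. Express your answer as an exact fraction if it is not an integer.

Row minima: Low → -1, Mid → -1, High → 1; maximin = 1.
Column maxima: Left → 5, Right → 6; minimax = 5.
1 ≠ 5, so there is no saddle point; optimal play is mixed.
Low is strictly dominated by High, so the kicker never plays it.
On the remaining 2×2 (Mid, High vs Left, Right):
Let the kicker play Mid with probability p. Expected payoff against Left: 5p + 1(1−p) = 4p + 1; against Right: (-1)p + 6(1−p) = −7p + 6.
Setting these equal: 4p + 1 = −7p + 6 ⇒ 11p = 5 ⇒ p = 5/11, and the value is (4)·(5/11) + 1 = 31/11.
For the keeper: with q = P(Left), equating Mid's and High's payoffs gives 6q − 1 = −5q + 6 ⇒ q = 7/11.

31/11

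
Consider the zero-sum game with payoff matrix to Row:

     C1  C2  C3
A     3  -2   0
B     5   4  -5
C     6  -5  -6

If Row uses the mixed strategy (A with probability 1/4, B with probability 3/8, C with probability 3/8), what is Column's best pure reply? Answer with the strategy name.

If Column plays C1, Row's expected payoff is (1/4)·3 + (3/8)·5 + (3/8)·6 = 39/8.
If Column plays C2, Row's expected payoff is (1/4)·(-2) + (3/8)·4 + (3/8)·(-5) = -7/8.
If Column plays C3, Row's expected payoff is (1/4)·0 + (3/8)·(-5) + (3/8)·(-6) = -33/8.
Column minimizes Row's payoff; the smallest is -33/8, so the best response is C3.

C3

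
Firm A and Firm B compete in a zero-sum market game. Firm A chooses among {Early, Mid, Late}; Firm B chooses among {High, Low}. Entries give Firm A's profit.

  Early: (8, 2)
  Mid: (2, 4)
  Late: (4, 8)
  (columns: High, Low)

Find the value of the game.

Row minima: Early → 2, Mid → 2, Late → 4; maximin = 4.
Column maxima: High → 8, Low → 8; minimax = 8.
4 ≠ 8, so there is no saddle point; optimal play is mixed.
Mid is strictly dominated by Late, so Firm A never plays it.
On the remaining 2×2 (Early, Late vs High, Low):
Let Firm A play Early with probability p. Expected payoff against High: 8p + 4(1−p) = 4p + 4; against Low: 2p + 8(1−p) = −6p + 8.
Setting these equal: 4p + 4 = −6p + 8 ⇒ 10p = 4 ⇒ p = 2/5, and the value is (4)·(2/5) + 4 = 28/5.
For Firm B: with q = P(High), equating Early's and Late's payoffs gives 6q + 2 = −4q + 8 ⇒ q = 3/5.

28/5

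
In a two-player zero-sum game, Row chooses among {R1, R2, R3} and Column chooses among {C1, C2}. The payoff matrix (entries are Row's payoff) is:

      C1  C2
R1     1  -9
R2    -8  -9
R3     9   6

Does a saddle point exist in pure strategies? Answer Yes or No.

Yes

Row minima: R1 → -9, R2 → -9, R3 → 6; maximin = 6.
Column maxima: C1 → 9, C2 → 6; minimax = 6.
maximin = minimax = 6, so a saddle point exists.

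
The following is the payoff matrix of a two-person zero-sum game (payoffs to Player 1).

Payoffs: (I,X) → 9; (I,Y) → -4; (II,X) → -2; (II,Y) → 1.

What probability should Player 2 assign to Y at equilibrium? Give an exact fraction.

11/16

Row minima: I → -4, II → -2; maximin = -2.
Column maxima: X → 9, Y → 1; minimax = 1.
-2 ≠ 1, so there is no saddle point; optimal play is mixed.
Let Player 1 play I with probability p. Expected payoff against X: 9p + (-2)(1−p) = 11p − 2; against Y: (-4)p + 1(1−p) = −5p + 1.
Setting these equal: 11p − 2 = −5p + 1 ⇒ 16p = 3 ⇒ p = 3/16, and the value is (11)·(3/16) − 2 = 1/16.
For Player 2: with q = P(X), equating I's and II's payoffs gives 13q − 4 = −3q + 1 ⇒ q = 5/16.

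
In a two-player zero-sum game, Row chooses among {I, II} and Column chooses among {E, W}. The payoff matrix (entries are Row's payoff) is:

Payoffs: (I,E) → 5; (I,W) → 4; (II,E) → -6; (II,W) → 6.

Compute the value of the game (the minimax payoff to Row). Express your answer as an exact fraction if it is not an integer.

Row minima: I → 4, II → -6; maximin = 4.
Column maxima: E → 5, W → 6; minimax = 5.
4 ≠ 5, so there is no saddle point; optimal play is mixed.
Let Row play I with probability p. Expected payoff against E: 5p + (-6)(1−p) = 11p − 6; against W: 4p + 6(1−p) = −2p + 6.
Setting these equal: 11p − 6 = −2p + 6 ⇒ 13p = 12 ⇒ p = 12/13, and the value is (11)·(12/13) − 6 = 54/13.
For Column: with q = P(E), equating I's and II's payoffs gives q + 4 = −12q + 6 ⇒ q = 2/13.

54/13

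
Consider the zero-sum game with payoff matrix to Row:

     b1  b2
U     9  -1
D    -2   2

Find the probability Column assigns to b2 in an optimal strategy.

Row minima: U → -1, D → -2; maximin = -1.
Column maxima: b1 → 9, b2 → 2; minimax = 2.
-1 ≠ 2, so there is no saddle point; optimal play is mixed.
Let Row play U with probability p. Expected payoff against b1: 9p + (-2)(1−p) = 11p − 2; against b2: (-1)p + 2(1−p) = −3p + 2.
Setting these equal: 11p − 2 = −3p + 2 ⇒ 14p = 4 ⇒ p = 2/7, and the value is (11)·(2/7) − 2 = 8/7.
For Column: with q = P(b1), equating U's and D's payoffs gives 10q − 1 = −4q + 2 ⇒ q = 3/14.

11/14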